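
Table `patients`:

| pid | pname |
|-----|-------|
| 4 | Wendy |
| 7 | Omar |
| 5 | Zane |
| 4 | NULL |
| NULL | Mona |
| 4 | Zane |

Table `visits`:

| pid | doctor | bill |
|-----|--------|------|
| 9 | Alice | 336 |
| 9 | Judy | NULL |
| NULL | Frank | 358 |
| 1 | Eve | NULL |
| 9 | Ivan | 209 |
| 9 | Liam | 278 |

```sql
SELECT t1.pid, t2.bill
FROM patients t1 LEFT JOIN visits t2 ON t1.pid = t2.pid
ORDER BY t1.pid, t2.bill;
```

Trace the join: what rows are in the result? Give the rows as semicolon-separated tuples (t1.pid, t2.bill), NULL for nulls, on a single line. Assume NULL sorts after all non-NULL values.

LEFT JOIN keeps every row from `patients`; unmatched rows get NULL for `visits`'s columns.
Matching on t1.pid = t2.pid. A NULL in a compared column never satisfies the condition.
Matched pairs: 0; unmatched t1 rows kept: 6.

(4, NULL); (4, NULL); (4, NULL); (5, NULL); (7, NULL); (NULL, NULL)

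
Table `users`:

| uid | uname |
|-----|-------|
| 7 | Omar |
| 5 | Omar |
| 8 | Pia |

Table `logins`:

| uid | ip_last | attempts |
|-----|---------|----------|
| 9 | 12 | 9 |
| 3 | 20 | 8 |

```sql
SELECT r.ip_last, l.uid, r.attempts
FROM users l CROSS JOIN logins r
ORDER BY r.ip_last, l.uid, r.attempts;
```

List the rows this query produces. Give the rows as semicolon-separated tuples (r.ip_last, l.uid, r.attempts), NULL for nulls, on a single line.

(12, 5, 9); (12, 7, 9); (12, 8, 9); (20, 5, 8); (20, 7, 8); (20, 8, 8)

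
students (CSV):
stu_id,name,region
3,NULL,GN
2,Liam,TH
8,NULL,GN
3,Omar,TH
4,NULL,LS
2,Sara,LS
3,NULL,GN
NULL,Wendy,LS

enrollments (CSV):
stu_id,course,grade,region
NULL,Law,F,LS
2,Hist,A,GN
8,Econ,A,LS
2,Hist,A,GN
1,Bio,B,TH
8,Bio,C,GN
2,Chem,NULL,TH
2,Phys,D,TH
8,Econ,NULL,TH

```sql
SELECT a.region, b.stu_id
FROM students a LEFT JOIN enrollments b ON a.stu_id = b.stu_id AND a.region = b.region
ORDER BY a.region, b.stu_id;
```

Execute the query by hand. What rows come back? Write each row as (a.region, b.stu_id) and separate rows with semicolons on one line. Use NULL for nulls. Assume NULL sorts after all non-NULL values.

(GN, 8); (GN, NULL); (GN, NULL); (LS, NULL); (LS, NULL); (LS, NULL); (TH, 2); (TH, 2); (TH, NULL)

LEFT JOIN keeps every row from `students`; unmatched rows get NULL for `enrollments`'s columns.
Matching on a.stu_id = b.stu_id AND a.region = b.region. A NULL in a compared column never satisfies the condition.
- a row (stu_id=3, region=GN): no match → kept, b columns NULL.
- a row (stu_id=2, region=TH): matches 2 b row(s) → 2 output row(s).
- a row (stu_id=8, region=GN): matches 1 b row(s) → 1 output row(s).
- a row (stu_id=3, region=TH): no match → kept, b columns NULL.
- a row (stu_id=4, region=LS): no match → kept, b columns NULL.
- a row (stu_id=2, region=LS): no match → kept, b columns NULL.
- a row (stu_id=3, region=GN): no match → kept, b columns NULL.
- a row (stu_id=NULL, region=LS): no match → kept, b columns NULL.
After projecting and ordering:
a.region | b.stu_id
GN | 8
GN | NULL
GN | NULL
LS | NULL
LS | NULL
LS | NULL
TH | 2
TH | 2
TH | NULL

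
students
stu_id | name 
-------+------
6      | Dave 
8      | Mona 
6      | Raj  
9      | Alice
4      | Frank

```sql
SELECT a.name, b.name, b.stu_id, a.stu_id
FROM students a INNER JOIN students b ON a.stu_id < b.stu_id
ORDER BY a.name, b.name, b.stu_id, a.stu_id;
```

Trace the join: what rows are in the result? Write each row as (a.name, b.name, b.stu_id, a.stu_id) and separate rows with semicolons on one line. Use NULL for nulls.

INNER JOIN keeps only pairs where the ON condition holds.
Matching on a.stu_id < b.stu_id.
- a[0] stu_id=6 → 2 match(es) in b → 2 row(s).
- a[1] stu_id=8 → 1 match(es) in b → 1 row(s).
- a[2] stu_id=6 → 2 match(es) in b → 2 row(s).
- a[3] stu_id=9 → no match; dropped.
- a[4] stu_id=4 → 4 match(es) in b → 4 row(s).
After projecting and ordering:
a.name | b.name | b.stu_id | a.stu_id
Dave | Alice | 9 | 6
Dave | Mona | 8 | 6
Frank | Alice | 9 | 4
Frank | Dave | 6 | 4
Frank | Mona | 8 | 4
Frank | Raj | 6 | 4
Mona | Alice | 9 | 8
Raj | Alice | 9 | 6
Raj | Mona | 8 | 6

(Dave, Alice, 9, 6); (Dave, Mona, 8, 6); (Frank, Alice, 9, 4); (Frank, Dave, 6, 4); (Frank, Mona, 8, 4); (Frank, Raj, 6, 4); (Mona, Alice, 9, 8); (Raj, Alice, 9, 6); (Raj, Mona, 8, 6)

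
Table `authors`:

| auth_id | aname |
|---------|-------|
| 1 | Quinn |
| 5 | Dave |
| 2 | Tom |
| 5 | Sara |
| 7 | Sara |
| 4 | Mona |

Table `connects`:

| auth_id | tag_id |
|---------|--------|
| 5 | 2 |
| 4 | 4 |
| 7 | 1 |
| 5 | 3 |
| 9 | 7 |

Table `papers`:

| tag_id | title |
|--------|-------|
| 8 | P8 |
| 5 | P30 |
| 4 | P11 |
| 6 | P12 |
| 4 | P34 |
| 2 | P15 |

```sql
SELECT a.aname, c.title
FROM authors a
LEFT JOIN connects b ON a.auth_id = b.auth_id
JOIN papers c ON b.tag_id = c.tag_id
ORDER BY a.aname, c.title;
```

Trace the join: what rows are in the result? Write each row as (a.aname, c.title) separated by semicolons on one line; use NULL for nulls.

Evaluate left to right. First `authors a LEFT JOIN connects b` on auth_id: 8 row(s).
Then INNER JOIN `papers c` on tag_id: keep only rows whose b.tag_id appears in c.

(Dave, P15); (Mona, P11); (Mona, P34); (Sara, P15)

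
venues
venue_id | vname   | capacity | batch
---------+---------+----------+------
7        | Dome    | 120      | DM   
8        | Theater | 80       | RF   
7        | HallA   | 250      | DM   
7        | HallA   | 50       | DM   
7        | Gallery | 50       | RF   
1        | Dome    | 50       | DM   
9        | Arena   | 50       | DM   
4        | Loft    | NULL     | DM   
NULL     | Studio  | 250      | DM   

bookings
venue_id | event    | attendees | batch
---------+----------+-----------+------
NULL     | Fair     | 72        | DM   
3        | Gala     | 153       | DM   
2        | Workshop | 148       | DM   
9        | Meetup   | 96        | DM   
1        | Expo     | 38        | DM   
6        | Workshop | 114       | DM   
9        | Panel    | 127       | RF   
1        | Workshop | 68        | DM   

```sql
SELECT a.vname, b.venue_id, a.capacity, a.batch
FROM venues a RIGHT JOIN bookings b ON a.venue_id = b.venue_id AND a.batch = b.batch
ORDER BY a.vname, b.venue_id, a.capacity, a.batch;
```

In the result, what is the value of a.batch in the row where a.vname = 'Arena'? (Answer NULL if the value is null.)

DM

RIGHT JOIN keeps every row from `bookings`; unmatched rows get NULL for `venues`'s columns.
Matching on a.venue_id = b.venue_id AND a.batch = b.batch. A NULL in a compared column never satisfies the condition.
Matched pairs: 3; unmatched b rows kept: 5.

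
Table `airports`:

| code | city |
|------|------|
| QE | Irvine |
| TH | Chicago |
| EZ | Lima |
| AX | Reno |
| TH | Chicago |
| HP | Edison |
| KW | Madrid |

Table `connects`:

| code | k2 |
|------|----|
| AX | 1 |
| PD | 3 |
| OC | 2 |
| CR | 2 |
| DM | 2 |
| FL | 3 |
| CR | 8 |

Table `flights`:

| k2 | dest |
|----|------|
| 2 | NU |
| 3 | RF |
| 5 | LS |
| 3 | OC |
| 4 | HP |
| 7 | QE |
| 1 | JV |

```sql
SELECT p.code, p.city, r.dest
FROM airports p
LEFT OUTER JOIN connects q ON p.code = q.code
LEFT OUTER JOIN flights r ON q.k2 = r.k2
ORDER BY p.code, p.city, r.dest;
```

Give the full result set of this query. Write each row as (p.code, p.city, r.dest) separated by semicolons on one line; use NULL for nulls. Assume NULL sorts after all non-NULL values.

(AX, Reno, JV); (EZ, Lima, NULL); (HP, Edison, NULL); (KW, Madrid, NULL); (QE, Irvine, NULL); (TH, Chicago, NULL); (TH, Chicago, NULL)

Joins associate left-to-right: airports LEFT JOIN connects on code gives 7 intermediate row(s).
Then LEFT JOIN `flights r` on k2: each of those 7 rows is kept; rows whose q.k2 has no match in r get NULL for r's columns.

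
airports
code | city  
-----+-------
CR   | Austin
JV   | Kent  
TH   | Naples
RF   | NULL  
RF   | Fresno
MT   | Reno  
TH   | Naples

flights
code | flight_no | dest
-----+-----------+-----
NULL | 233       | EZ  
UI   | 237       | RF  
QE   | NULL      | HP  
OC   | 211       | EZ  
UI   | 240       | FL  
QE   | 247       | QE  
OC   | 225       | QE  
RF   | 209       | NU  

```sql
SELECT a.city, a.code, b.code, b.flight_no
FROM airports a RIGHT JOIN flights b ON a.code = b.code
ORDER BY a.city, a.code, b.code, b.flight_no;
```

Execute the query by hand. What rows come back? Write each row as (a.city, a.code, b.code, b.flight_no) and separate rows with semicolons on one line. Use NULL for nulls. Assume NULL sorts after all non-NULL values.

(Fresno, RF, RF, 209); (NULL, RF, RF, 209); (NULL, NULL, OC, 211); (NULL, NULL, OC, 225); (NULL, NULL, QE, 247); (NULL, NULL, QE, NULL); (NULL, NULL, UI, 237); (NULL, NULL, UI, 240); (NULL, NULL, NULL, 233)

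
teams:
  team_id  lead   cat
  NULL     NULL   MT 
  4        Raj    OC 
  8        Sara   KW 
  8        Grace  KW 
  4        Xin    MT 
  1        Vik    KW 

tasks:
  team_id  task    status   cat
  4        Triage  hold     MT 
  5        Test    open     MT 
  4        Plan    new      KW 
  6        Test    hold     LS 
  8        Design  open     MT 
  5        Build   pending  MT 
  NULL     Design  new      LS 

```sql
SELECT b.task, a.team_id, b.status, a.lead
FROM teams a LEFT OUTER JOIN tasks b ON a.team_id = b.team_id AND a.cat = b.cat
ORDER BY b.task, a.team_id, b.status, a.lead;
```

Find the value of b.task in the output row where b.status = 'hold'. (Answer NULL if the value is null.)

LEFT JOIN keeps every row from `teams`; unmatched rows get NULL for `tasks`'s columns.
Matching on a.team_id = b.team_id AND a.cat = b.cat. A NULL in a compared column never satisfies the condition.
- a row (team_id=NULL, cat=MT): no match → kept, b columns NULL.
- a row (team_id=4, cat=OC): no match → kept, b columns NULL.
- a row (team_id=8, cat=KW): no match → kept, b columns NULL.
- a row (team_id=8, cat=KW): no match → kept, b columns NULL.
- a row (team_id=4, cat=MT): matches 1 b row(s) → 1 output row(s).
- a row (team_id=1, cat=KW): no match → kept, b columns NULL.

Triage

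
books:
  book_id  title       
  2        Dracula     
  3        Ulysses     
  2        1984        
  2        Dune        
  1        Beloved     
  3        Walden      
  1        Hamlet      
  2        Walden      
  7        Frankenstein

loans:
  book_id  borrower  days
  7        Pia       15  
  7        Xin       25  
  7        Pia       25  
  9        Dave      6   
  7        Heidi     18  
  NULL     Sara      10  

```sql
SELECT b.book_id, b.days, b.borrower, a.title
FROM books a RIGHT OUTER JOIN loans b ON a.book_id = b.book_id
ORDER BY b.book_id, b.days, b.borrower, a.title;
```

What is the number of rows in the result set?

6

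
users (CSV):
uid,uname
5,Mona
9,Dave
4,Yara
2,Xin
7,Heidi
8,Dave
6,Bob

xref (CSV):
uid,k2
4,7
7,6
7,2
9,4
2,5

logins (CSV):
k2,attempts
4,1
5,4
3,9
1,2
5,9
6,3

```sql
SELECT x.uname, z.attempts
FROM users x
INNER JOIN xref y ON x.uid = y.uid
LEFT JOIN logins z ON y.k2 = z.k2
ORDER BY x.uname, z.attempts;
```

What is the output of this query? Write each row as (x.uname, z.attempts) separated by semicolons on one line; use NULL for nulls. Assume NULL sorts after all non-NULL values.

(Dave, 1); (Heidi, 3); (Heidi, NULL); (Xin, 4); (Xin, 9); (Yara, NULL)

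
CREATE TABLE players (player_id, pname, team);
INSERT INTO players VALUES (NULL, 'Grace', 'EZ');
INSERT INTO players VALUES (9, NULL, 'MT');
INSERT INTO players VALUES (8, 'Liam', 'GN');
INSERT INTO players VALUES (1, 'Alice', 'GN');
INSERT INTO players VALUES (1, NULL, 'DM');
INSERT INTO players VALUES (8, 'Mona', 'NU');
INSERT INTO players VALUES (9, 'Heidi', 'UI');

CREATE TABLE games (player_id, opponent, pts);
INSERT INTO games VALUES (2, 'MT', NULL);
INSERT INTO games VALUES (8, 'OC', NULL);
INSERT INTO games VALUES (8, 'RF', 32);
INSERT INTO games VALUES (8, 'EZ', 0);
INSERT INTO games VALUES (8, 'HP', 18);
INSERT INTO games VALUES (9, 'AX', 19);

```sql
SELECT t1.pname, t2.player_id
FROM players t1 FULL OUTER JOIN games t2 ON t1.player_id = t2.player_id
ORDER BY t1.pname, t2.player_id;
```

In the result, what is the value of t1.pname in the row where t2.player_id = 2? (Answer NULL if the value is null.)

NULL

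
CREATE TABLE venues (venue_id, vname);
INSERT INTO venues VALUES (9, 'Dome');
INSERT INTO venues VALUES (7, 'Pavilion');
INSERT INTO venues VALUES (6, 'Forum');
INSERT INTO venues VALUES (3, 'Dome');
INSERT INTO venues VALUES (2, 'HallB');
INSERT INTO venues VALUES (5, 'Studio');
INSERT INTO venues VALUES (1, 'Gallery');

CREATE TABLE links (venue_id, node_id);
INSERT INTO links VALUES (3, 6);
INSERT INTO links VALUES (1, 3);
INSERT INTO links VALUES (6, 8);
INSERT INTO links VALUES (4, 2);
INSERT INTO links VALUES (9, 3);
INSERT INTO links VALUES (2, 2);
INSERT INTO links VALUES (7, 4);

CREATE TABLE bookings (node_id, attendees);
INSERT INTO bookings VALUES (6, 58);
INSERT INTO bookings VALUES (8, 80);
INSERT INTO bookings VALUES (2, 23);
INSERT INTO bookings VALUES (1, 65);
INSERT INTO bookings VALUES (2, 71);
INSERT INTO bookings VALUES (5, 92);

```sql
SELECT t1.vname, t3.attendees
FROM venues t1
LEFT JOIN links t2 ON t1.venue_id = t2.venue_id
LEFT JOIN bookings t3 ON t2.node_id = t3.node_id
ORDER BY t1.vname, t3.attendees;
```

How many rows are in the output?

8

Joins associate left-to-right: venues LEFT JOIN links on venue_id gives 7 intermediate row(s).
Then LEFT JOIN `bookings t3` on node_id: each of those 7 rows is kept; rows whose t2.node_id has no match in t3 get NULL for t3's columns.
Result: 8 row(s).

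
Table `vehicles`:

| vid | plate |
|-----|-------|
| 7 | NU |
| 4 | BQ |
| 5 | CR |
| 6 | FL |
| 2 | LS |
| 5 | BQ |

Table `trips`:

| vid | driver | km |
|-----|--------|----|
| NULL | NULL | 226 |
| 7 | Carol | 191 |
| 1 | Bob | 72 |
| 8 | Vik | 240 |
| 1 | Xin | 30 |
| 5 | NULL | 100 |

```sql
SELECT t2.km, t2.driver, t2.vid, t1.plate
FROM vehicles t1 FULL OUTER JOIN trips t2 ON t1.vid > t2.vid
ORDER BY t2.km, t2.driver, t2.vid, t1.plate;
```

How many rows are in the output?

FULL OUTER JOIN keeps every row from both sides; unmatched rows get NULL for the other side's columns.
Matching on t1.vid > t2.vid. A NULL in a compared column never satisfies the condition.
Matched pairs: 14; unmatched t1 rows kept: 0; unmatched t2 rows kept: 3.
Total: 14 matched + 3 padded = 17 rows.

17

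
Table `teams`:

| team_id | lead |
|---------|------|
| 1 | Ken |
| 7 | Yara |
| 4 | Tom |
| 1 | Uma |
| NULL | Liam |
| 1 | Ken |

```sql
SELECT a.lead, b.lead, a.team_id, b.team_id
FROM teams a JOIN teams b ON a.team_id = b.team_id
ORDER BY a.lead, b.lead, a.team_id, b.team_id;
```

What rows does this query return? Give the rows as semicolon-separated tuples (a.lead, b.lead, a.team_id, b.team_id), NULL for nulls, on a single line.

INNER JOIN keeps only pairs where the ON condition holds.
Matching on a.team_id = b.team_id. A NULL in a compared column never satisfies the condition.
- a row (team_id=1): matches 3 b row(s) → 3 output row(s).
- a row (team_id=7): matches 1 b row(s) → 1 output row(s).
- a row (team_id=4): matches 1 b row(s) → 1 output row(s).
- a row (team_id=1): matches 3 b row(s) → 3 output row(s).
- a row (team_id=NULL): no match → dropped.
- a row (team_id=1): matches 3 b row(s) → 3 output row(s).

(Ken, Ken, 1, 1); (Ken, Ken, 1, 1); (Ken, Ken, 1, 1); (Ken, Ken, 1, 1); (Ken, Uma, 1, 1); (Ken, Uma, 1, 1); (Tom, Tom, 4, 4); (Uma, Ken, 1, 1); (Uma, Ken, 1, 1); (Uma, Uma, 1, 1); (Yara, Yara, 7, 7)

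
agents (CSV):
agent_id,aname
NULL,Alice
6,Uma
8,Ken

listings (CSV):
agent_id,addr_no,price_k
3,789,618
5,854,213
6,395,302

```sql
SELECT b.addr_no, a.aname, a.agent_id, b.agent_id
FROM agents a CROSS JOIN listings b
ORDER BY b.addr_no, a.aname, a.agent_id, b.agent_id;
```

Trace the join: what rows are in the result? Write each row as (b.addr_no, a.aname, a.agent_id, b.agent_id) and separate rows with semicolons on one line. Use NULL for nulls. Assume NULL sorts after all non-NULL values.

(395, Alice, NULL, 6); (395, Ken, 8, 6); (395, Uma, 6, 6); (789, Alice, NULL, 3); (789, Ken, 8, 3); (789, Uma, 6, 3); (854, Alice, NULL, 5); (854, Ken, 8, 5); (854, Uma, 6, 5)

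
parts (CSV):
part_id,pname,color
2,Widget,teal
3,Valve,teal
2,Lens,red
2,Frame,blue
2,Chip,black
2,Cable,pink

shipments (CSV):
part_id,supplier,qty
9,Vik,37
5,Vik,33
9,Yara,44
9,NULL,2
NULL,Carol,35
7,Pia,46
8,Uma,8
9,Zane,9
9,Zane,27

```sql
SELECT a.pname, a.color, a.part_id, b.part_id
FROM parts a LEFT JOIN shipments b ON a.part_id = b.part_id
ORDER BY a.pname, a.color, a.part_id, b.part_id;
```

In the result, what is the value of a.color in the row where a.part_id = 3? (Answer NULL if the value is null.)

LEFT JOIN keeps every row from `parts`; unmatched rows get NULL for `shipments`'s columns.
Matching on a.part_id = b.part_id. A NULL in a compared column never satisfies the condition.
Matched pairs: 0; unmatched a rows kept: 6.

teal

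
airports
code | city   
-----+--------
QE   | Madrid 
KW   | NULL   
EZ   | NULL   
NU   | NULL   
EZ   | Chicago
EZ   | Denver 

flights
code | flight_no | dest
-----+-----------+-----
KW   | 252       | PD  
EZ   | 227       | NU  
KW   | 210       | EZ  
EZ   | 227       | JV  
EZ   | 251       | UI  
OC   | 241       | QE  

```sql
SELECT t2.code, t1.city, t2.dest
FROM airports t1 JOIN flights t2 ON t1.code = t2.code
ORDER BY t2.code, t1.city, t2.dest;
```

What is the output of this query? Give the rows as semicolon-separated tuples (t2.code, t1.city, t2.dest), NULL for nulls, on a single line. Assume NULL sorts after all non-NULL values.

INNER JOIN keeps only pairs where the ON condition holds.
Matching on t1.code = t2.code.
Matched pairs: 11.

(EZ, Chicago, JV); (EZ, Chicago, NU); (EZ, Chicago, UI); (EZ, Denver, JV); (EZ, Denver, NU); (EZ, Denver, UI); (EZ, NULL, JV); (EZ, NULL, NU); (EZ, NULL, UI); (KW, NULL, EZ); (KW, NULL, PD)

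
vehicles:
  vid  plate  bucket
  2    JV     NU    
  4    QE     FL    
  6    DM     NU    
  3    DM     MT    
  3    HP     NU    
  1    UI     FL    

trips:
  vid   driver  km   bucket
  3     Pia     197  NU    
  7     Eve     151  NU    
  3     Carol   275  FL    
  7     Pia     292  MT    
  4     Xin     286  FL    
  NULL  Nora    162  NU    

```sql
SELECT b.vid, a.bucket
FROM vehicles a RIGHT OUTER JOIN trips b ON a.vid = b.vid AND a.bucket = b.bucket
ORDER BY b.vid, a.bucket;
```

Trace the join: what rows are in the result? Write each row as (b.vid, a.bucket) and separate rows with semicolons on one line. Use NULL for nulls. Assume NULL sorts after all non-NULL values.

RIGHT JOIN keeps every row from `trips`; unmatched rows get NULL for `vehicles`'s columns.
Matching on a.vid = b.vid AND a.bucket = b.bucket. A NULL in a compared column never satisfies the condition.
Matched pairs: 2; unmatched b rows kept: 4.

(3, NU); (3, NULL); (4, FL); (7, NULL); (7, NULL); (NULL, NULL)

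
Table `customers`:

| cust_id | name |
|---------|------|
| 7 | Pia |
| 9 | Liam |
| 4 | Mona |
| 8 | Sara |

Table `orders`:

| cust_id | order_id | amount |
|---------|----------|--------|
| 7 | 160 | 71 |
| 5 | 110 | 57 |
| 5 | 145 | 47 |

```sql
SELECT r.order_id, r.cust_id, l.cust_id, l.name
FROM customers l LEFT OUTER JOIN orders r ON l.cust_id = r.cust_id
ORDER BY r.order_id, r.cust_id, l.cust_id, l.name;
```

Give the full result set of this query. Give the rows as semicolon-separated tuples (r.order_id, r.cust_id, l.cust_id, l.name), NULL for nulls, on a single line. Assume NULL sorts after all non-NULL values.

(160, 7, 7, Pia); (NULL, NULL, 4, Mona); (NULL, NULL, 8, Sara); (NULL, NULL, 9, Liam)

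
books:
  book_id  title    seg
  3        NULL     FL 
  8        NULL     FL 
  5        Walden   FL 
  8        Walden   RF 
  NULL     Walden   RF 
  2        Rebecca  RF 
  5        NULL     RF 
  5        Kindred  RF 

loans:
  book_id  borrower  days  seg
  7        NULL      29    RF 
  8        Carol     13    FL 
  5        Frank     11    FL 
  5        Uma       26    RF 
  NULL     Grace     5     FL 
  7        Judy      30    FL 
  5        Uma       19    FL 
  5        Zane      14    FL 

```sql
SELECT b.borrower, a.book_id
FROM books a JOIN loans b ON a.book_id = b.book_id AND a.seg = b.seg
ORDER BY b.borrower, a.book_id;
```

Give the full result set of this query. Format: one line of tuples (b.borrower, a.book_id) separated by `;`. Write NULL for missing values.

(Carol, 8); (Frank, 5); (Uma, 5); (Uma, 5); (Uma, 5); (Zane, 5)

INNER JOIN keeps only pairs where the ON condition holds.
Matching on a.book_id = b.book_id AND a.seg = b.seg. A NULL in a compared column never satisfies the condition.
- a row (book_id=3, seg=FL): no match → dropped.
- a row (book_id=8, seg=FL): matches 1 b row(s) → 1 output row(s).
- a row (book_id=5, seg=FL): matches 3 b row(s) → 3 output row(s).
- a row (book_id=8, seg=RF): no match → dropped.
- a row (book_id=NULL, seg=RF): no match → dropped.
- a row (book_id=2, seg=RF): no match → dropped.
- a row (book_id=5, seg=RF): matches 1 b row(s) → 1 output row(s).
- a row (book_id=5, seg=RF): matches 1 b row(s) → 1 output row(s).
After projecting and ordering:
b.borrower | a.book_id
Carol | 8
Frank | 5
Uma | 5
Uma | 5
Uma | 5
Zane | 5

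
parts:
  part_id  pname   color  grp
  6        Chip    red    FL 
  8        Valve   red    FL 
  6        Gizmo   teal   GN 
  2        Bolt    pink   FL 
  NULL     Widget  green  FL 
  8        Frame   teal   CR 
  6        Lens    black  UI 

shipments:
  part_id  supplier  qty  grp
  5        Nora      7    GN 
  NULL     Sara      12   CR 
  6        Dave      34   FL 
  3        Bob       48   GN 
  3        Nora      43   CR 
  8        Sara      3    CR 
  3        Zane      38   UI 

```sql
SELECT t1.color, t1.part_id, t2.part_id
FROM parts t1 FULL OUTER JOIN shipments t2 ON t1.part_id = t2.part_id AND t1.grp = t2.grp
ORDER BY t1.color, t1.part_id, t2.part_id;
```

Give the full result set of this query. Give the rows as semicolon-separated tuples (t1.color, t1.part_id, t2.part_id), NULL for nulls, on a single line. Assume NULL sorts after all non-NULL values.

FULL OUTER JOIN keeps every row from both sides; unmatched rows get NULL for the other side's columns.
Matching on t1.part_id = t2.part_id AND t1.grp = t2.grp. A NULL in a compared column never satisfies the condition.
- t1 row (part_id=6, grp=FL): matches 1 t2 row(s) → 1 output row(s).
- t1 row (part_id=8, grp=FL): no match → kept, t2 columns NULL.
- t1 row (part_id=6, grp=GN): no match → kept, t2 columns NULL.
- t1 row (part_id=2, grp=FL): no match → kept, t2 columns NULL.
- t1 row (part_id=NULL, grp=FL): no match → kept, t2 columns NULL.
- t1 row (part_id=8, grp=CR): matches 1 t2 row(s) → 1 output row(s).
- t1 row (part_id=6, grp=UI): no match → kept, t2 columns NULL.
- plus 5 unmatched t2 row(s), each kept with NULL t1 columns.

(black, 6, NULL); (green, NULL, NULL); (pink, 2, NULL); (red, 6, 6); (red, 8, NULL); (teal, 6, NULL); (teal, 8, 8); (NULL, NULL, 3); (NULL, NULL, 3); (NULL, NULL, 3); (NULL, NULL, 5); (NULL, NULL, NULL)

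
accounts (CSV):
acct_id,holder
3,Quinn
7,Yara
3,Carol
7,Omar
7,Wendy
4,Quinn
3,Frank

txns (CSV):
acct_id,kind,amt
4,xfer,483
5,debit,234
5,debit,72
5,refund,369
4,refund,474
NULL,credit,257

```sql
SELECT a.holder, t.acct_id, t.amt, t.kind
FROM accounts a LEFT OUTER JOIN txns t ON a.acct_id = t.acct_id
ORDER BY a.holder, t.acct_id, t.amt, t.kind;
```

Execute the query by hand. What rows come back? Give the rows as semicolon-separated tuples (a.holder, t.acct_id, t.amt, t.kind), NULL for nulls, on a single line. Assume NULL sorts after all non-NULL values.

LEFT JOIN keeps every row from `accounts`; unmatched rows get NULL for `txns`'s columns.
Matching on a.acct_id = t.acct_id. A NULL in a compared column never satisfies the condition.
Matched pairs: 2; unmatched a rows kept: 6.

(Carol, NULL, NULL, NULL); (Frank, NULL, NULL, NULL); (Omar, NULL, NULL, NULL); (Quinn, 4, 474, refund); (Quinn, 4, 483, xfer); (Quinn, NULL, NULL, NULL); (Wendy, NULL, NULL, NULL); (Yara, NULL, NULL, NULL)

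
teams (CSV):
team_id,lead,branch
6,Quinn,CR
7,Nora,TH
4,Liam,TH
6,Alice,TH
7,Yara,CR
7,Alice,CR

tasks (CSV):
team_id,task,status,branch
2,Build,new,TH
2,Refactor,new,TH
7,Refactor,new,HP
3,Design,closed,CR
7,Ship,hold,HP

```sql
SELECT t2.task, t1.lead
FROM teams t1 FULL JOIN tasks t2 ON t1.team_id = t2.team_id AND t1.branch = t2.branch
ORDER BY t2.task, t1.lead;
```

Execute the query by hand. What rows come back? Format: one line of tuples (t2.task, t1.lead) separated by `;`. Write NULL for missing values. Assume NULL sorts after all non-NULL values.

FULL OUTER JOIN keeps every row from both sides; unmatched rows get NULL for the other side's columns.
Matching on t1.team_id = t2.team_id AND t1.branch = t2.branch.
- t1 (team_id=6, branch=CR) has no partner → padded with NULL.
- t1 (team_id=7, branch=TH) has no partner → padded with NULL.
- t1 (team_id=4, branch=TH) has no partner → padded with NULL.
- t1 (team_id=6, branch=TH) has no partner → padded with NULL.
- t1 (team_id=7, branch=CR) has no partner → padded with NULL.
- t1 (team_id=7, branch=CR) has no partner → padded with NULL.
- 5 t2 row(s) had no t1 match → kept, t1 columns NULL.

(Build, NULL); (Design, NULL); (Refactor, NULL); (Refactor, NULL); (Ship, NULL); (NULL, Alice); (NULL, Alice); (NULL, Liam); (NULL, Nora); (NULL, Quinn); (NULL, Yara)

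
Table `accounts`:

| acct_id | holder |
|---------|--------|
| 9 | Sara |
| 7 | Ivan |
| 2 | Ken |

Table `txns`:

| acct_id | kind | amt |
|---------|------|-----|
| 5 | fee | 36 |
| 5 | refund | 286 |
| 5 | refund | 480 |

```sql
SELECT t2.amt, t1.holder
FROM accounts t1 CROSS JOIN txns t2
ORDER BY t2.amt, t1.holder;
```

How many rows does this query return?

9

CROSS JOIN pairs every row of `accounts` with every row of `txns`: 3 × 3 = 9 rows.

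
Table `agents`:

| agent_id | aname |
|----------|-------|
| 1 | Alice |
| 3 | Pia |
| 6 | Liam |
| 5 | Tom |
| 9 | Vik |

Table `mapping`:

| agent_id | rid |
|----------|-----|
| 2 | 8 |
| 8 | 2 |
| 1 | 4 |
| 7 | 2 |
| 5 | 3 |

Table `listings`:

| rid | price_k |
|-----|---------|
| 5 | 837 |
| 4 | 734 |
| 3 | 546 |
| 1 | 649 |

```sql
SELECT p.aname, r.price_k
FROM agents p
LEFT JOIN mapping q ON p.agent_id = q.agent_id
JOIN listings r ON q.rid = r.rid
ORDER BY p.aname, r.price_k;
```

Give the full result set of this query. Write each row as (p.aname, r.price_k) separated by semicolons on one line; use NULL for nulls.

Joins associate left-to-right: agents LEFT JOIN mapping on agent_id gives 5 intermediate row(s).
Then INNER JOIN `listings r` on rid: keep only rows whose q.rid appears in r.

(Alice, 734); (Tom, 546)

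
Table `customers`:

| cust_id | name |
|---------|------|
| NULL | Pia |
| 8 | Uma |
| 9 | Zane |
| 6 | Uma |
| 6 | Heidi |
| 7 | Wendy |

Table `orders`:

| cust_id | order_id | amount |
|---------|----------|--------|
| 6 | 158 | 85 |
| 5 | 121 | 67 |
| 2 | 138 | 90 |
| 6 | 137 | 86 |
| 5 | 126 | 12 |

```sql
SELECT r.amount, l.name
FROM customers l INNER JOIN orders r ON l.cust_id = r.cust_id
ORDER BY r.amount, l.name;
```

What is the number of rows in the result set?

4

INNER JOIN keeps only pairs where the ON condition holds.
Matching on l.cust_id = r.cust_id. A NULL in a compared column never satisfies the condition.
Matched pairs: 4.
Total: 4 rows.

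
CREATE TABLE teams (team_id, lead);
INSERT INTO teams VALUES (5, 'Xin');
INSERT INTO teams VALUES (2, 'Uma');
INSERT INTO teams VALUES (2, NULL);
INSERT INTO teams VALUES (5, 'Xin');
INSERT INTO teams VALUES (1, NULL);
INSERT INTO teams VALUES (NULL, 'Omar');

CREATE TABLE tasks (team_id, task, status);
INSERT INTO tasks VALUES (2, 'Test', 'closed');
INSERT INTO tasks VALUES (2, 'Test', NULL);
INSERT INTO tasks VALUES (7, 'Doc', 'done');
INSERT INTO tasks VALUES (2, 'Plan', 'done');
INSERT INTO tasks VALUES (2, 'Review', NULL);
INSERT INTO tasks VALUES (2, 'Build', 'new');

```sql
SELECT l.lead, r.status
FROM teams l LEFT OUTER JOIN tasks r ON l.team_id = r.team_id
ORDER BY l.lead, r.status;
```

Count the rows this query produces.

14

LEFT JOIN keeps every row from `teams`; unmatched rows get NULL for `tasks`'s columns.
Matching on l.team_id = r.team_id. A NULL in a compared column never satisfies the condition.
Matched pairs: 10; unmatched l rows kept: 4.
Total: 10 matched + 4 padded = 14 rows.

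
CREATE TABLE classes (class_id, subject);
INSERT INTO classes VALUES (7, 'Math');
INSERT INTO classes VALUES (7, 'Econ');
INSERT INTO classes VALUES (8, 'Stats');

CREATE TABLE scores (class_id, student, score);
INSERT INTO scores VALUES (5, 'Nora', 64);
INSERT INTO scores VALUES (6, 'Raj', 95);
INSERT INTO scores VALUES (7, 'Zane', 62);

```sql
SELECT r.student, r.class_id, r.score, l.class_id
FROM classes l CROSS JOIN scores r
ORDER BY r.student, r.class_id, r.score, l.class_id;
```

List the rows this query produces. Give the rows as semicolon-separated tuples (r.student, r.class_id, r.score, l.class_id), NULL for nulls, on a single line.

CROSS JOIN pairs every row of `classes` with every row of `scores`: 3 × 3 = 9 rows.

(Nora, 5, 64, 7); (Nora, 5, 64, 7); (Nora, 5, 64, 8); (Raj, 6, 95, 7); (Raj, 6, 95, 7); (Raj, 6, 95, 8); (Zane, 7, 62, 7); (Zane, 7, 62, 7); (Zane, 7, 62, 8)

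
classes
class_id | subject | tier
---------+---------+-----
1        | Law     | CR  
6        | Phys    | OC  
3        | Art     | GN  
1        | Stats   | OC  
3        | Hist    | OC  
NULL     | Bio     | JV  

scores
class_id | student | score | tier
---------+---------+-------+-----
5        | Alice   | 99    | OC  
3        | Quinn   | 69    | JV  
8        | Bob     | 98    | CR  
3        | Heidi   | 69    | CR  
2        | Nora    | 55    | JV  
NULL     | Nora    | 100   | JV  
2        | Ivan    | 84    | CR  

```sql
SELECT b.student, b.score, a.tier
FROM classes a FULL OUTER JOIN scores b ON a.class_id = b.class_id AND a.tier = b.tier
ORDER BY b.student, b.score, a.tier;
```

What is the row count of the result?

FULL OUTER JOIN keeps every row from both sides; unmatched rows get NULL for the other side's columns.
Matching on a.class_id = b.class_id AND a.tier = b.tier. A NULL in a compared column never satisfies the condition.
- a[0] class_id=1, tier=CR → no match; kept with NULLs on the b side.
- a[1] class_id=6, tier=OC → no match; kept with NULLs on the b side.
- a[2] class_id=3, tier=GN → no match; kept with NULLs on the b side.
- a[3] class_id=1, tier=OC → no match; kept with NULLs on the b side.
- a[4] class_id=3, tier=OC → no match; kept with NULLs on the b side.
- a[5] class_id=NULL, tier=JV → no match; kept with NULLs on the b side.
- 7 b row(s) had no a match → kept, a columns NULL.
Total: 0 matched + 13 padded = 13 rows.

13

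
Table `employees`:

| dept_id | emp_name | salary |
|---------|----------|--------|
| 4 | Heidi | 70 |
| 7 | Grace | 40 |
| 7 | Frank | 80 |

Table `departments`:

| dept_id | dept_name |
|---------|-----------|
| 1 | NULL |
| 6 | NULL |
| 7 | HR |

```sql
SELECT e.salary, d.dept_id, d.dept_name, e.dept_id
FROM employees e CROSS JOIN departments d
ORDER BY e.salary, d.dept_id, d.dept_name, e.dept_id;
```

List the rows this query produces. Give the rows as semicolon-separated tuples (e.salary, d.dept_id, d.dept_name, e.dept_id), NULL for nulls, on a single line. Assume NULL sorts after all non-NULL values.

CROSS JOIN pairs every row of `employees` with every row of `departments`: 3 × 3 = 9 rows.

(40, 1, NULL, 7); (40, 6, NULL, 7); (40, 7, HR, 7); (70, 1, NULL, 4); (70, 6, NULL, 4); (70, 7, HR, 4); (80, 1, NULL, 7); (80, 6, NULL, 7); (80, 7, HR, 7)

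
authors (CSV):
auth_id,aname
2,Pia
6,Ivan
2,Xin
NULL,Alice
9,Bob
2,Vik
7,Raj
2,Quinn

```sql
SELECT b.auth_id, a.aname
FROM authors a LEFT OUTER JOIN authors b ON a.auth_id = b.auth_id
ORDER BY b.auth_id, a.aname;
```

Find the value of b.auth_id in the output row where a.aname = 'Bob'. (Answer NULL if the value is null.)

LEFT JOIN keeps every row from `authors a`; unmatched rows get NULL for `authors b`'s columns.
Matching on a.auth_id = b.auth_id. A NULL in a compared column never satisfies the condition.
Matched pairs: 19; unmatched a rows kept: 1.

9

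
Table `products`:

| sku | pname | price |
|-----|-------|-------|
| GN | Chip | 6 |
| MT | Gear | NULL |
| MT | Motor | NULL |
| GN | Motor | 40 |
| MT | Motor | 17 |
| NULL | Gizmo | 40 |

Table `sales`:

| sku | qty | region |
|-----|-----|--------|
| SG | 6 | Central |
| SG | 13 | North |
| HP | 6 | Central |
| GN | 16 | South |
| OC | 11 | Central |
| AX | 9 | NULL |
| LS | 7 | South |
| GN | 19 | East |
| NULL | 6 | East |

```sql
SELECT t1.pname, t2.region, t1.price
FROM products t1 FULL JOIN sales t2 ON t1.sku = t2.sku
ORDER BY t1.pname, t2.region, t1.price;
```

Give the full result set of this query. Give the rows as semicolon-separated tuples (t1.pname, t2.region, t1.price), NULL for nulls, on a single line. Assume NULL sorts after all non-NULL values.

FULL OUTER JOIN keeps every row from both sides; unmatched rows get NULL for the other side's columns.
Matching on t1.sku = t2.sku. A NULL in a compared column never satisfies the condition.
- t1 (sku=GN) pairs with 2 row(s) of t2.
- t1 (sku=MT) has no partner → padded with NULL.
- t1 (sku=MT) has no partner → padded with NULL.
- t1 (sku=GN) pairs with 2 row(s) of t2.
- t1 (sku=MT) has no partner → padded with NULL.
- t1 (sku=NULL) has no partner → padded with NULL.
- 7 t2 row(s) had no t1 match → kept, t1 columns NULL.

(Chip, East, 6); (Chip, South, 6); (Gear, NULL, NULL); (Gizmo, NULL, 40); (Motor, East, 40); (Motor, South, 40); (Motor, NULL, 17); (Motor, NULL, NULL); (NULL, Central, NULL); (NULL, Central, NULL); (NULL, Central, NULL); (NULL, East, NULL); (NULL, North, NULL); (NULL, South, NULL); (NULL, NULL, NULL)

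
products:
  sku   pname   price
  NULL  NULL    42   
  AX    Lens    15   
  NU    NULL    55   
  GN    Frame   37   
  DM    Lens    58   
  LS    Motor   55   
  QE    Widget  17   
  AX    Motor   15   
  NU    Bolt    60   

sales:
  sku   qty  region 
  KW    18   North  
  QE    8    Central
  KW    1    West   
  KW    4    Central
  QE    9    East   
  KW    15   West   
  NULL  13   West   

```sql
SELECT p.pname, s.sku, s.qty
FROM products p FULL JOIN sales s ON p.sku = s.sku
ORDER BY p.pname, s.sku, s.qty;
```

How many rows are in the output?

15

FULL OUTER JOIN keeps every row from both sides; unmatched rows get NULL for the other side's columns.
Matching on p.sku = s.sku. A NULL in a compared column never satisfies the condition.
Matched pairs: 2; unmatched p rows kept: 8; unmatched s rows kept: 5.
Total: 2 matched + 13 padded = 15 rows.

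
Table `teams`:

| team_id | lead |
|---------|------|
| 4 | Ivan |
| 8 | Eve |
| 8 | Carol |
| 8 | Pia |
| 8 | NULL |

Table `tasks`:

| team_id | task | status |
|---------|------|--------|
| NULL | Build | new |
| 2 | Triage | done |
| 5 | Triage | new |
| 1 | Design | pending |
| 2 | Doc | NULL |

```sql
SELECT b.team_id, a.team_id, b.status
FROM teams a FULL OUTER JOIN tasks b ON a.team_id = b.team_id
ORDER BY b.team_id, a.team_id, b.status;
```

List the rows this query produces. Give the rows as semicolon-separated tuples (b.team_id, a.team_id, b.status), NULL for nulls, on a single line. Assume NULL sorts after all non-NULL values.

(1, NULL, pending); (2, NULL, done); (2, NULL, NULL); (5, NULL, new); (NULL, 4, NULL); (NULL, 8, NULL); (NULL, 8, NULL); (NULL, 8, NULL); (NULL, 8, NULL); (NULL, NULL, new)

FULL OUTER JOIN keeps every row from both sides; unmatched rows get NULL for the other side's columns.
Matching on a.team_id = b.team_id. A NULL in a compared column never satisfies the condition.
- team_id=4: no b row matches, row kept with b columns NULL.
- team_id=8: no b row matches, row kept with b columns NULL.
- team_id=8: no b row matches, row kept with b columns NULL.
- team_id=8: no b row matches, row kept with b columns NULL.
- team_id=8: no b row matches, row kept with b columns NULL.
- plus 5 unmatched b row(s), each kept with NULL a columns.
After projecting and ordering:
b.team_id | a.team_id | b.status
1 | NULL | pending
2 | NULL | done
2 | NULL | NULL
5 | NULL | new
NULL | 4 | NULL
NULL | 8 | NULL
NULL | 8 | NULL
NULL | 8 | NULL
NULL | 8 | NULL
NULL | NULL | new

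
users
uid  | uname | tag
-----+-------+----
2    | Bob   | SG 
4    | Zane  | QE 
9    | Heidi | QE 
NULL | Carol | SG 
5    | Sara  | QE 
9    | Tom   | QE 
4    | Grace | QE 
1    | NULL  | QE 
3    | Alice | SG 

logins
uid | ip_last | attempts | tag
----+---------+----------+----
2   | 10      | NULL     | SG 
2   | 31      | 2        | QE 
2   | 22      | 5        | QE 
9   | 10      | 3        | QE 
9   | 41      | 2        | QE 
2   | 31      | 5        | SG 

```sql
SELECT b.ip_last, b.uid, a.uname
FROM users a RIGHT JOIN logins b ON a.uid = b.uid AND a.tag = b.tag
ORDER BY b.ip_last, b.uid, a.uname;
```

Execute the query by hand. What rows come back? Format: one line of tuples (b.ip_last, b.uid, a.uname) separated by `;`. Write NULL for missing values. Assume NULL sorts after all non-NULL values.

(10, 2, Bob); (10, 9, Heidi); (10, 9, Tom); (22, 2, NULL); (31, 2, Bob); (31, 2, NULL); (41, 9, Heidi); (41, 9, Tom)

RIGHT JOIN keeps every row from `logins`; unmatched rows get NULL for `users`'s columns.
Matching on a.uid = b.uid AND a.tag = b.tag. A NULL in a compared column never satisfies the condition.
- uid=2, tag=SG: 2 matching b row(s), so 2 row(s) emitted.
- uid=4, tag=QE: no matching b row.
- uid=9, tag=QE: 2 matching b row(s), so 2 row(s) emitted.
- uid=NULL, tag=SG: no matching b row.
- uid=5, tag=QE: no matching b row.
- uid=9, tag=QE: 2 matching b row(s), so 2 row(s) emitted.
- uid=4, tag=QE: no matching b row.
- uid=1, tag=QE: no matching b row.
- uid=3, tag=SG: no matching b row.
- 2 row(s) from b found no a partner → padded with NULL.
After projecting and ordering:
b.ip_last | b.uid | a.uname
10 | 2 | Bob
10 | 9 | Heidi
10 | 9 | Tom
22 | 2 | NULL
31 | 2 | Bob
31 | 2 | NULL
41 | 9 | Heidi
41 | 9 | Tom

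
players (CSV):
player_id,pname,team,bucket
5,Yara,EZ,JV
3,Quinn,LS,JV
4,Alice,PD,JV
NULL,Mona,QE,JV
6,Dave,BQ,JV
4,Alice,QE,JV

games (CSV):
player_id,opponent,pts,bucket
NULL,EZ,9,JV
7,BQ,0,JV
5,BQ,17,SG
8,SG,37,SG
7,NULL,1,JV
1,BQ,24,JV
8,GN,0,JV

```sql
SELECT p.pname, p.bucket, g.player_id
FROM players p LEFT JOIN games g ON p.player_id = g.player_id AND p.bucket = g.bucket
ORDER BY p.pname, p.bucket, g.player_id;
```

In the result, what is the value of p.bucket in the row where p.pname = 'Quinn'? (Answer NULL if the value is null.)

LEFT JOIN keeps every row from `players`; unmatched rows get NULL for `games`'s columns.
Matching on p.player_id = g.player_id AND p.bucket = g.bucket. A NULL in a compared column never satisfies the condition.
- p[0] player_id=5, bucket=JV → no match; kept with NULLs on the g side.
- p[1] player_id=3, bucket=JV → no match; kept with NULLs on the g side.
- p[2] player_id=4, bucket=JV → no match; kept with NULLs on the g side.
- p[3] player_id=NULL, bucket=JV → no match; kept with NULLs on the g side.
- p[4] player_id=6, bucket=JV → no match; kept with NULLs on the g side.
- p[5] player_id=4, bucket=JV → no match; kept with NULLs on the g side.

JV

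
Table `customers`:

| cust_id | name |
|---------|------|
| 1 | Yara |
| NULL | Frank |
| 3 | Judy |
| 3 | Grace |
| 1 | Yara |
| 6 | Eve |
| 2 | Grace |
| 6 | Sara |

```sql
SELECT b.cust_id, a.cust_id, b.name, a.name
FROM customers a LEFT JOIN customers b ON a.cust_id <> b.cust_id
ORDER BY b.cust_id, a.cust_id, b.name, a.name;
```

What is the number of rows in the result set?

LEFT JOIN keeps every row from `customers a`; unmatched rows get NULL for `customers b`'s columns.
Matching on a.cust_id <> b.cust_id. A NULL in a compared column never satisfies the condition.
- a row (cust_id=1): matches 5 b row(s) → 5 output row(s).
- a row (cust_id=NULL): no match → kept, b columns NULL.
- a row (cust_id=3): matches 5 b row(s) → 5 output row(s).
- a row (cust_id=3): matches 5 b row(s) → 5 output row(s).
- a row (cust_id=1): matches 5 b row(s) → 5 output row(s).
- a row (cust_id=6): matches 5 b row(s) → 5 output row(s).
- a row (cust_id=2): matches 6 b row(s) → 6 output row(s).
- a row (cust_id=6): matches 5 b row(s) → 5 output row(s).
Total: 36 matched + 1 padded = 37 rows.

37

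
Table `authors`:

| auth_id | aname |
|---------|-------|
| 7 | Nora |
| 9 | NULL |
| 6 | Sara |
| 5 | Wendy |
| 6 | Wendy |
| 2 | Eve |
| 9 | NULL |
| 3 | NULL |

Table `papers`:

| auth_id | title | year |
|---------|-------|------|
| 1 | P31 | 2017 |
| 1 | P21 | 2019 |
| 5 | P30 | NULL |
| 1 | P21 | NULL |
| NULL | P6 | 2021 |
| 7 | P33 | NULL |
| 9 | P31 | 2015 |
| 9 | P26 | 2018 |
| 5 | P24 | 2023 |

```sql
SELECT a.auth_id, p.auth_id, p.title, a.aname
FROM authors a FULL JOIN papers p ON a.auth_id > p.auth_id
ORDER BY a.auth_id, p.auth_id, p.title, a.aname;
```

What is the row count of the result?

39

FULL OUTER JOIN keeps every row from both sides; unmatched rows get NULL for the other side's columns.
Matching on a.auth_id > p.auth_id. A NULL in a compared column never satisfies the condition.
- auth_id=7: 5 matching p row(s), so 5 row(s) emitted.
- auth_id=9: 6 matching p row(s), so 6 row(s) emitted.
- auth_id=6: 5 matching p row(s), so 5 row(s) emitted.
- auth_id=5: 3 matching p row(s), so 3 row(s) emitted.
- auth_id=6: 5 matching p row(s), so 5 row(s) emitted.
- auth_id=2: 3 matching p row(s), so 3 row(s) emitted.
- auth_id=9: 6 matching p row(s), so 6 row(s) emitted.
- auth_id=3: 3 matching p row(s), so 3 row(s) emitted.
- 3 row(s) from p found no a partner → padded with NULL.
Total: 36 matched + 3 padded = 39 rows.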